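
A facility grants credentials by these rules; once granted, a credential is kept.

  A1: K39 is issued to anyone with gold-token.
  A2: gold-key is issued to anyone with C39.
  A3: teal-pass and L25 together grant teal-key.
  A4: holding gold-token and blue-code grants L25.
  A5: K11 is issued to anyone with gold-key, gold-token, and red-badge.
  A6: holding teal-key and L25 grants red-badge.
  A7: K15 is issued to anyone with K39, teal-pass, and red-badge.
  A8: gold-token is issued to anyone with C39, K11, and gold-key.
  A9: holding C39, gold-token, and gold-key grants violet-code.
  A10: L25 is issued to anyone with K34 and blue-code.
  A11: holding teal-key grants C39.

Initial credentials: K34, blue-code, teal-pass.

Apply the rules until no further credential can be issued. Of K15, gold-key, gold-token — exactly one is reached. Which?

Holding K34 and blue-code grants L25 (A10).
Holding teal-pass and L25 grants teal-key (A3).
Holding teal-key grants C39 (A11).
Holding C39 grants gold-key (A2).
K15 would need K39, teal-pass, and red-badge (A7), but K39 is never granted. gold-token would need C39, K11, and gold-key (A8), but K11 is never granted.

gold-key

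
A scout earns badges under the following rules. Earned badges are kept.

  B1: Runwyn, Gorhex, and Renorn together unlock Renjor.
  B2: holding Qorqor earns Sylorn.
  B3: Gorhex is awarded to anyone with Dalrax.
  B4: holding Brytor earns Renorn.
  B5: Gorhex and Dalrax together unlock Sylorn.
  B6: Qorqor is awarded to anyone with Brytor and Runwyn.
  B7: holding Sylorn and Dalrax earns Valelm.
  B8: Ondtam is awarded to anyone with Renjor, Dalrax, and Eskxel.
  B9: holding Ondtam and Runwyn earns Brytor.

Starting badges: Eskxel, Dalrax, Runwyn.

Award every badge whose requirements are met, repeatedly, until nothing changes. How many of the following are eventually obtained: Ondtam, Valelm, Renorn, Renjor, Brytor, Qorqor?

With Dalrax, Gorhex is earned (B3).
With Gorhex and Dalrax, Sylorn is earned (B5).
With Sylorn and Dalrax, Valelm is earned (B7).
Ondtam would need Renjor, Dalrax, and Eskxel (B8), but Renjor is never earned.
Valelm: reached.
Renorn would need Brytor (B4), but Brytor is never earned.
Renjor would need Runwyn, Gorhex, and Renorn (B1), but Renorn is never earned.
Brytor would need Ondtam and Runwyn (B9), but Ondtam is never earned.
Qorqor would need Brytor and Runwyn (B6), but Brytor is never earned.
Reached: Valelm — 1 of the 6.

1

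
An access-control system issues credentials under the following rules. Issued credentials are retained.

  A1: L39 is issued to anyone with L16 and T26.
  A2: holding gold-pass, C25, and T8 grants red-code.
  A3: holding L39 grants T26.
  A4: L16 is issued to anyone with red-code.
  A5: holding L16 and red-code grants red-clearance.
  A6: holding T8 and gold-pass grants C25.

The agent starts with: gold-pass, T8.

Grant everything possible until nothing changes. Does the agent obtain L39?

No

L39 would need L16 and T26 (A1), but T26 is never granted.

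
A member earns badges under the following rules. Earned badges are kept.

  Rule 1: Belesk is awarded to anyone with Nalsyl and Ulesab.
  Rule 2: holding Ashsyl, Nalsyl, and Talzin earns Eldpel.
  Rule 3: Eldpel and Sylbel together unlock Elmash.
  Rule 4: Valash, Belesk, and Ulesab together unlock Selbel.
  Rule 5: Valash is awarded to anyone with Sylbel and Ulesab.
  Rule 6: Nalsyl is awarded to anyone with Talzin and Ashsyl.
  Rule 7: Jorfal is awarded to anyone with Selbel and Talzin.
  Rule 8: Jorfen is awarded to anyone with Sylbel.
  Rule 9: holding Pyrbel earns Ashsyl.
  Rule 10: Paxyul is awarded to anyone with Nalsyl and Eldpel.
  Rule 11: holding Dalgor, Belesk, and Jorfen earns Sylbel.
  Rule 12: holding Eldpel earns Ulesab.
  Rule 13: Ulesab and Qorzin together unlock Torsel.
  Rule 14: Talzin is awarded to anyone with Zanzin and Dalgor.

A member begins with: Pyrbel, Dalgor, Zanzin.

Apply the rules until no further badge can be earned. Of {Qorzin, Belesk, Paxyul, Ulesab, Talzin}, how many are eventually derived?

With Pyrbel, Ashsyl is earned (Rule 9).
With Zanzin and Dalgor, Talzin is earned (Rule 14).
With Talzin and Ashsyl, Nalsyl is earned (Rule 6).
With Ashsyl, Nalsyl, and Talzin, Eldpel is earned (Rule 2).
With Nalsyl and Eldpel, Paxyul is earned (Rule 10).
With Eldpel, Ulesab is earned (Rule 12).
With Nalsyl and Ulesab, Belesk is earned (Rule 1).
No rule produces Qorzin, and it is not given.
Belesk: reached.
Paxyul: reached.
Ulesab: reached.
Talzin: reached.
Reached: Belesk, Paxyul, Ulesab, and Talzin — 4 of the 5.

4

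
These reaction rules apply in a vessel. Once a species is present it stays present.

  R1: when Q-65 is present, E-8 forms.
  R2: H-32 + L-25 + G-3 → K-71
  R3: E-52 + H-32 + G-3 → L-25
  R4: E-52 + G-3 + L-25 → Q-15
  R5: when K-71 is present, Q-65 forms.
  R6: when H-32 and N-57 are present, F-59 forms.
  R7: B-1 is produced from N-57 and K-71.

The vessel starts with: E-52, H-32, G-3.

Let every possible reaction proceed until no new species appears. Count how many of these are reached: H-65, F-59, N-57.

0

No rule produces H-65, and it is not given.
F-59 would need H-32 and N-57 (R6), but N-57 never forms.
No rule produces N-57, and it is not given.
None of the 3 are reached.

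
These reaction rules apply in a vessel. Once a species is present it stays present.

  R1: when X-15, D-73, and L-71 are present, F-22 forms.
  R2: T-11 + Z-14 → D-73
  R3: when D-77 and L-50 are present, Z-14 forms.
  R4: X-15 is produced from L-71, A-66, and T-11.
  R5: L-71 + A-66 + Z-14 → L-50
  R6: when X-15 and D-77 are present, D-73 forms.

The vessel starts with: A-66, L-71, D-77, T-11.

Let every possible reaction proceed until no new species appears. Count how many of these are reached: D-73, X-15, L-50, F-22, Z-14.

L-71, A-66, and T-11 present → X-15 forms (R4).
X-15 and D-77 present → D-73 forms (R6).
X-15, D-73, and L-71 present → F-22 forms (R1).
D-73: reached.
X-15: reached.
L-50 would need L-71, A-66, and Z-14 (R5), but Z-14 never forms.
F-22: reached.
Z-14 would need D-77 and L-50 (R3), but L-50 never forms.
Reached: D-73, X-15, and F-22 — 3 of the 5.

3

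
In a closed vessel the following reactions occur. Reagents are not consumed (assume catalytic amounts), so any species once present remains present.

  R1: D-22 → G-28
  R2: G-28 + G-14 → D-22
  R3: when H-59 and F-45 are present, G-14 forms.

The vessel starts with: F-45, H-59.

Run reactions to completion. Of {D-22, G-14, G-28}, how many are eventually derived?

1

H-59 and F-45 present → G-14 forms (R3).
D-22 would need G-28 and G-14 (R2), but G-28 never forms.
G-14: reached.
G-28 would need D-22 (R1), but D-22 never forms.
Reached: G-14 — 1 of the 3.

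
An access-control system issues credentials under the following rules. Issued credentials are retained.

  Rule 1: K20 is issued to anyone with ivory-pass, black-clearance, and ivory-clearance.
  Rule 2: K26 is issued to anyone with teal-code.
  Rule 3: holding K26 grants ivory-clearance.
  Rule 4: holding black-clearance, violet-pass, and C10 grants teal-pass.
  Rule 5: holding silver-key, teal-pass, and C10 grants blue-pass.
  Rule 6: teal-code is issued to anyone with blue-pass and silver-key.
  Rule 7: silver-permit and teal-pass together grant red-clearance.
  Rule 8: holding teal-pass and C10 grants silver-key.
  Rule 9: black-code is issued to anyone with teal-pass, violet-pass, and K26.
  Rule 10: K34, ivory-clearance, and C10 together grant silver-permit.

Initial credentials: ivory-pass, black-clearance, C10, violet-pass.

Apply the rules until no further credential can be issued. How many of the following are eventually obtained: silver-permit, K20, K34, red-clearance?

Holding black-clearance, violet-pass, and C10 grants teal-pass (Rule 4).
Holding teal-pass and C10 grants silver-key (Rule 8).
Holding silver-key, teal-pass, and C10 grants blue-pass (Rule 5).
Holding blue-pass and silver-key grants teal-code (Rule 6).
Holding teal-code grants K26 (Rule 2).
Holding K26 grants ivory-clearance (Rule 3).
Holding ivory-pass, black-clearance, and ivory-clearance grants K20 (Rule 1).
silver-permit would need K34, ivory-clearance, and C10 (Rule 10), but K34 is never granted.
K20: reached.
No rule produces K34, and it is not given.
red-clearance would need silver-permit and teal-pass (Rule 7), but silver-permit is never granted.
Reached: K20 — 1 of the 4.

1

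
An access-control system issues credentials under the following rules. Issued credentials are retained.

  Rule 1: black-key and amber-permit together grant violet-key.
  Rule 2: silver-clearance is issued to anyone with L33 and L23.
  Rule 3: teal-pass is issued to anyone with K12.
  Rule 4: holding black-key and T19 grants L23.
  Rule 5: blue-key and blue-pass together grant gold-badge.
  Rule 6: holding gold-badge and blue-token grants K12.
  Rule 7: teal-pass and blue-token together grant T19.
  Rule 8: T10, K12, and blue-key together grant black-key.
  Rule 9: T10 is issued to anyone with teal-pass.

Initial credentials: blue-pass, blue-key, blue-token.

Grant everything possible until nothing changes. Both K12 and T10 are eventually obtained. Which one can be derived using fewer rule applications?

K12

K12: Holding blue-key and blue-pass grants gold-badge (Rule 5). Holding gold-badge and blue-token grants K12 (Rule 6). [2 rule applications]
T10: Holding blue-key and blue-pass grants gold-badge (Rule 5). Holding gold-badge and blue-token grants K12 (Rule 6). Holding K12 grants teal-pass (Rule 3). Holding teal-pass grants T10 (Rule 9). [4 rule applications]
K12 needs fewer.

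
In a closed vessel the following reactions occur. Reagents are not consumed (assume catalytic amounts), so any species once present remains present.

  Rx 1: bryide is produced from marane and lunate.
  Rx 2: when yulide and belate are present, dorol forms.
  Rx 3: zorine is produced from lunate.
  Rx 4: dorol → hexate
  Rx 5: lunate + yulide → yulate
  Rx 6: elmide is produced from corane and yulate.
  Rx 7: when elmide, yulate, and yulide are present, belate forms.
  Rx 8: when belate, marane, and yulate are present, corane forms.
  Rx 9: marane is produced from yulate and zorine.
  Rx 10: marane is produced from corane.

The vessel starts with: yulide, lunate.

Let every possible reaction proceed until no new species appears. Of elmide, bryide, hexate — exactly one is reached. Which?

lunate and yulide present → yulate forms (Rx 5).
lunate present → zorine forms (Rx 3).
yulate and zorine present → marane forms (Rx 9).
marane and lunate present → bryide forms (Rx 1).
elmide would need corane and yulate (Rx 6), but corane never forms. hexate would need dorol (Rx 4), but dorol never forms.

bryide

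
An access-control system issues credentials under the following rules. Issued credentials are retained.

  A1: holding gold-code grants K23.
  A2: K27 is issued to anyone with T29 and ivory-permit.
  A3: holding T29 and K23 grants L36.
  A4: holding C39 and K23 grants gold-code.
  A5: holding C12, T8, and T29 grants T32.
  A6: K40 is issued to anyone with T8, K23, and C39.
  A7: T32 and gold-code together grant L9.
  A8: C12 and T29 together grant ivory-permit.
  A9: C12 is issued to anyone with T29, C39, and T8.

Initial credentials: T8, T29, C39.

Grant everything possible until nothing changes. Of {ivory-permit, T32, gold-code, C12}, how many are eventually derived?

Holding T29, C39, and T8 grants C12 (A9).
Holding C12 and T29 grants ivory-permit (A8).
Holding C12, T8, and T29 grants T32 (A5).
ivory-permit: reached.
T32: reached.
gold-code would need C39 and K23 (A4), but K23 is never granted.
C12: reached.
Reached: ivory-permit, T32, and C12 — 3 of the 4.

3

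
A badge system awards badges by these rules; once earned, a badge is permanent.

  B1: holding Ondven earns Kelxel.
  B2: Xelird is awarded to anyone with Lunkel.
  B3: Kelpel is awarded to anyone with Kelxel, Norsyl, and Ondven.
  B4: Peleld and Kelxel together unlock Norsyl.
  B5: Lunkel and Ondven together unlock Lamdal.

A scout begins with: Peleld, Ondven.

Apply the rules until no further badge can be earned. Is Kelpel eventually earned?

With Ondven, Kelxel is earned (B1).
With Peleld and Kelxel, Norsyl is earned (B4).
With Kelxel, Norsyl, and Ondven, Kelpel is earned (B3).

Yes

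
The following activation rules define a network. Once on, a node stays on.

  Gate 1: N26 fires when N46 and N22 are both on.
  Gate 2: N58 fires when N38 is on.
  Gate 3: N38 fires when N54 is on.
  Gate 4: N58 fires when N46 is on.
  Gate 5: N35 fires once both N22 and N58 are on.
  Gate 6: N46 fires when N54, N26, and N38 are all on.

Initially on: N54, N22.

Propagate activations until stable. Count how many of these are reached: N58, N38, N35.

N54 is on, so N38 fires (Gate 3).
Gate 2: N38 on → N58 on.
Gate 5: N22 and N58 on → N35 on.
N58: reached.
N38: reached.
N35: reached.
All 3 are reached.

3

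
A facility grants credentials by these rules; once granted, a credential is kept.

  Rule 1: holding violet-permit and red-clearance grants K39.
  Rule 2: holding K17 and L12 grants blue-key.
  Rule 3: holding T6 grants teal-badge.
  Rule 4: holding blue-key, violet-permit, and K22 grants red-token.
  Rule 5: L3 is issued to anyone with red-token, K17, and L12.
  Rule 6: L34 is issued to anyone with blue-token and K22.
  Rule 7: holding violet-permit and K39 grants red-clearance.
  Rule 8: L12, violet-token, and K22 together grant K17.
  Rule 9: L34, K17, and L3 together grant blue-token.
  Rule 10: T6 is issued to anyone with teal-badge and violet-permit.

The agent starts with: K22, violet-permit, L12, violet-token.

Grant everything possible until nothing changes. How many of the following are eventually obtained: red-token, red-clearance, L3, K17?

Holding L12, violet-token, and K22 grants K17 (Rule 8).
Holding K17 and L12 grants blue-key (Rule 2).
Holding blue-key, violet-permit, and K22 grants red-token (Rule 4).
Holding red-token, K17, and L12 grants L3 (Rule 5).
red-token: reached.
red-clearance would need violet-permit and K39 (Rule 7), but K39 is never granted.
L3: reached.
K17: reached.
Reached: red-token, L3, and K17 — 3 of the 4.

3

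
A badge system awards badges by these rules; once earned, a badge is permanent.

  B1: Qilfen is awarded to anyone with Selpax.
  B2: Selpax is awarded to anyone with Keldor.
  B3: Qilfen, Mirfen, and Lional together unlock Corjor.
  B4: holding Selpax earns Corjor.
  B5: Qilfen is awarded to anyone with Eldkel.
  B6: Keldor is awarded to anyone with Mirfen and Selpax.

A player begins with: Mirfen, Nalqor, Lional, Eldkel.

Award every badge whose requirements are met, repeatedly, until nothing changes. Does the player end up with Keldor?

No

Keldor would need Mirfen and Selpax (B6), but Selpax is never earned.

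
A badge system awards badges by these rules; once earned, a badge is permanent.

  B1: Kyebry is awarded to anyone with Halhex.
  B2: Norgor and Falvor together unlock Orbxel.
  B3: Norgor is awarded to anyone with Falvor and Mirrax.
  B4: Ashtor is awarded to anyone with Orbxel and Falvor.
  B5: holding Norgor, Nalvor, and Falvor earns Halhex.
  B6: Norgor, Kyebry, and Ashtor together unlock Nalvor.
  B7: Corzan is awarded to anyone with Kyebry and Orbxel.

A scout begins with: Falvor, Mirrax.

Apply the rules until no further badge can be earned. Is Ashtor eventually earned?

Yes

With Falvor and Mirrax, Norgor is earned (B3).
With Norgor and Falvor, Orbxel is earned (B2).
With Orbxel and Falvor, Ashtor is earned (B4).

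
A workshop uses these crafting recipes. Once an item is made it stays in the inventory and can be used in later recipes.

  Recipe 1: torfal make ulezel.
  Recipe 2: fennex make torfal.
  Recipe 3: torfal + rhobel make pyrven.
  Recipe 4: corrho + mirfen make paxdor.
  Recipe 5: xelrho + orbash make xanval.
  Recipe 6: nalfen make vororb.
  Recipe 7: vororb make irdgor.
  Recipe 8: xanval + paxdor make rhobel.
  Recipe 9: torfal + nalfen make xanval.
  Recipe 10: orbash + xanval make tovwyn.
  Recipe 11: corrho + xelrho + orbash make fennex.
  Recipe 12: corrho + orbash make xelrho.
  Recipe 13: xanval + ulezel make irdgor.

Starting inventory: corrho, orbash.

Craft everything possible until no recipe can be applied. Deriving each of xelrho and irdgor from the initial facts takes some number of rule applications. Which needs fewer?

xelrho

xelrho: Using Recipe 12, corrho and orbash make xelrho. [1 rule application]
irdgor: corrho + orbash → xelrho (Recipe 12). Using Recipe 5, xelrho and orbash make xanval. corrho + xelrho + orbash → fennex (Recipe 11). Using Recipe 2, fennex makes torfal. torfal → ulezel (Recipe 1). xanval + ulezel → irdgor (Recipe 13). [6 rule applications]
xelrho needs fewer.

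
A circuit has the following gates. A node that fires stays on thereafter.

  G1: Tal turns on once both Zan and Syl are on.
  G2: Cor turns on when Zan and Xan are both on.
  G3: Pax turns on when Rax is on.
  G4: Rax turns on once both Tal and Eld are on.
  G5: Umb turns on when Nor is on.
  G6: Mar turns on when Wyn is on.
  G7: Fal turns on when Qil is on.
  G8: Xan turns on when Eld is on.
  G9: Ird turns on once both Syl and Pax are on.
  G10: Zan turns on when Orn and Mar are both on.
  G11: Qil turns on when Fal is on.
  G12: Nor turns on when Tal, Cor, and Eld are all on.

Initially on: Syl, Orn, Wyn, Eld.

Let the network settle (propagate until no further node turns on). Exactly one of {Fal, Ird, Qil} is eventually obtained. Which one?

G6: Wyn on → Mar on.
G10: Orn and Mar on → Zan on.
Zan and Syl are on, so Tal turns on (G1).
Tal and Eld are on, so Rax turns on (G4).
Rax is on, so Pax turns on (G3).
Syl and Pax are on, so Ird turns on (G9).
Qil would need Fal (G11), but Fal never turns on. Fal would need Qil (G7), but Qil never turns on.

Ird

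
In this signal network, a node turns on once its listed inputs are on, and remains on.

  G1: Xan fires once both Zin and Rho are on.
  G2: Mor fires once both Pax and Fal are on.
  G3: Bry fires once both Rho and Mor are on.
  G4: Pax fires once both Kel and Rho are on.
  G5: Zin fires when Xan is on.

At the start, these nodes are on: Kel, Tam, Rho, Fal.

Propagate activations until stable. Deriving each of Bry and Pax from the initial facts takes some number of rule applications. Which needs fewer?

Pax: Kel and Rho are on, so Pax fires (G4). [1 rule application]
Bry: Kel and Rho are on, so Pax fires (G4). G2: Pax and Fal on → Mor on. Rho and Mor are on, so Bry fires (G3). [3 rule applications]
Pax needs fewer.

Pax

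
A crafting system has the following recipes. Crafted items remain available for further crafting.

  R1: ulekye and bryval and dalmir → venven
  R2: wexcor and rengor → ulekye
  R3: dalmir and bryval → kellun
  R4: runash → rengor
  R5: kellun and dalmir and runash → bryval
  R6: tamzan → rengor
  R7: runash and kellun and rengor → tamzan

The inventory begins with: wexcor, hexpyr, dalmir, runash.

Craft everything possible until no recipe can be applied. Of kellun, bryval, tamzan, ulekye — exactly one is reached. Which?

Using R4, runash makes rengor.
wexcor and rengor → ulekye (R2).
kellun would need dalmir and bryval (R3), but bryval is never obtained. bryval would need kellun, dalmir, and runash (R5), but kellun is never obtained. tamzan would need runash, kellun, and rengor (R7), but kellun is never obtained.

ulekye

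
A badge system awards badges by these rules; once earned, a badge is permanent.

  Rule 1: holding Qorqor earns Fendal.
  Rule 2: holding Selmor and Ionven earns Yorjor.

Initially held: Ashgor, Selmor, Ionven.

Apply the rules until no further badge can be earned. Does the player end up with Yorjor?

Yes

With Selmor and Ionven, Yorjor is earned (Rule 2).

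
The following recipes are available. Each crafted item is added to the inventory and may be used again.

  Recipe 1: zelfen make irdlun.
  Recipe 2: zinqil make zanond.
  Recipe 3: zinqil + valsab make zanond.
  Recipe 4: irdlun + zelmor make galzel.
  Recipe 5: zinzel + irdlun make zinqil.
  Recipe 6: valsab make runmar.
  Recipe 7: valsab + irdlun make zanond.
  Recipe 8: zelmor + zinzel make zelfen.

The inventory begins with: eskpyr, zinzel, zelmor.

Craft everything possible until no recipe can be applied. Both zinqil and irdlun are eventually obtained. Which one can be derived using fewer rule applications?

irdlun

irdlun: zelmor + zinzel → zelfen (Recipe 8). Using Recipe 1, zelfen makes irdlun. [2 rule applications]
zinqil: zelmor + zinzel → zelfen (Recipe 8). Using Recipe 1, zelfen makes irdlun. zinzel + irdlun → zinqil (Recipe 5). [3 rule applications]
irdlun needs fewer.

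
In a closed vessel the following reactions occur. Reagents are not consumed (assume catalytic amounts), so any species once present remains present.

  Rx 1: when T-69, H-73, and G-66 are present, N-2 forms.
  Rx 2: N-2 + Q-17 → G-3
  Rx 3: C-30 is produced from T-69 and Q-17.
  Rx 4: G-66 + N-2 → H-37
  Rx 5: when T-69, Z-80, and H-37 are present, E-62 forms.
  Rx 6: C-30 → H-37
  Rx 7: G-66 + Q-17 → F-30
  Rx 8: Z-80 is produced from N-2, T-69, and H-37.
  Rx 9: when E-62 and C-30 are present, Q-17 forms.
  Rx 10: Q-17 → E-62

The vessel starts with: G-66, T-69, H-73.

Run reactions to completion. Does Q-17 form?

Q-17 would need E-62 and C-30 (Rx 9), but C-30 never forms.

No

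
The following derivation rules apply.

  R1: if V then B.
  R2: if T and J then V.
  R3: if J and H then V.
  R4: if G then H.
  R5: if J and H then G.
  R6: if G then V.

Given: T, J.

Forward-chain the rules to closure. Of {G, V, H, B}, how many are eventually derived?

T and J hold, so V follows (R2).
V holds, so B follows (R1).
G would need J and H (R5), but H is never established.
V: reached.
H would need G (R4), but G is never established.
B: reached.
Reached: V and B — 2 of the 4.

2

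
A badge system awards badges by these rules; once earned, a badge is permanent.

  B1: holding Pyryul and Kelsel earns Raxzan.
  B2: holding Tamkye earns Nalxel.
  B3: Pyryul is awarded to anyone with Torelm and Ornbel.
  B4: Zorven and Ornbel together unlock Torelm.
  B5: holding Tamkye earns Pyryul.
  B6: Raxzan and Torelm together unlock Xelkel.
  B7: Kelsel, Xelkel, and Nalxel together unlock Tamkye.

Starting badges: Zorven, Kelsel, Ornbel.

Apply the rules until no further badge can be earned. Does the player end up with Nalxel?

Nalxel would need Tamkye (B2), but Tamkye is never earned.

No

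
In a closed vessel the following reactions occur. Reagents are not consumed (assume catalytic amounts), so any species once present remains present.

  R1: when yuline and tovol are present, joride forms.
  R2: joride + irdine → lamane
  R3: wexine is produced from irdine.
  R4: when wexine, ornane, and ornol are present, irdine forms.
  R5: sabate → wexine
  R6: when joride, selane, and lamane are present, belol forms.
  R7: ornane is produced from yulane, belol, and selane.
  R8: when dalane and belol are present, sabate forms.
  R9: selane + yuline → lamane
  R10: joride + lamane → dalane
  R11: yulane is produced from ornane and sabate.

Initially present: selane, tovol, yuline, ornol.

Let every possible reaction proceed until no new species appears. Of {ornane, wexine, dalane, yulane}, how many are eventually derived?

2

selane and yuline present → lamane forms (R9).
yuline and tovol present → joride forms (R1).
joride and lamane present → dalane forms (R10).
joride, selane, and lamane present → belol forms (R6).
dalane and belol present → sabate forms (R8).
sabate present → wexine forms (R5).
ornane would need yulane, belol, and selane (R7), but yulane never forms.
wexine: reached.
dalane: reached.
yulane would need ornane and sabate (R11), but ornane never forms.
Reached: wexine and dalane — 2 of the 4.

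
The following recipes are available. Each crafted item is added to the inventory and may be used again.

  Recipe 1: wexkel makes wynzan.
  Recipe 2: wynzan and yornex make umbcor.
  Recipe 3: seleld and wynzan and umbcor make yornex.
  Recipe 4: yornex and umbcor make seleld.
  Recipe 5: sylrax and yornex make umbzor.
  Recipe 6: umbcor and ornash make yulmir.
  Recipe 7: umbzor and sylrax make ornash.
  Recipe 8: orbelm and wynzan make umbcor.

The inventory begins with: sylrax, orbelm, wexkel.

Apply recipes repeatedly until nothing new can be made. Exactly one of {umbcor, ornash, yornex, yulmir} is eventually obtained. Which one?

umbcor

wexkel → wynzan (Recipe 1).
Using Recipe 8, orbelm and wynzan make umbcor.
yornex would need seleld, wynzan, and umbcor (Recipe 3), but seleld is never obtained. yulmir would need umbcor and ornash (Recipe 6), but ornash is never obtained. ornash would need umbzor and sylrax (Recipe 7), but umbzor is never obtained.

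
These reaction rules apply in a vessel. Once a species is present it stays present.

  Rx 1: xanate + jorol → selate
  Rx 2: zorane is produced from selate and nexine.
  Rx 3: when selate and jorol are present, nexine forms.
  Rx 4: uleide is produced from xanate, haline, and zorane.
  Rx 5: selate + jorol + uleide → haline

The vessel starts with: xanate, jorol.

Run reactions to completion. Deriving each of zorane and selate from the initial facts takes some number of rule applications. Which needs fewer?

selate

selate: xanate and jorol present → selate forms (Rx 1). [1 rule application]
zorane: xanate and jorol present → selate forms (Rx 1). selate and jorol present → nexine forms (Rx 3). selate and nexine present → zorane forms (Rx 2). [3 rule applications]
selate needs fewer.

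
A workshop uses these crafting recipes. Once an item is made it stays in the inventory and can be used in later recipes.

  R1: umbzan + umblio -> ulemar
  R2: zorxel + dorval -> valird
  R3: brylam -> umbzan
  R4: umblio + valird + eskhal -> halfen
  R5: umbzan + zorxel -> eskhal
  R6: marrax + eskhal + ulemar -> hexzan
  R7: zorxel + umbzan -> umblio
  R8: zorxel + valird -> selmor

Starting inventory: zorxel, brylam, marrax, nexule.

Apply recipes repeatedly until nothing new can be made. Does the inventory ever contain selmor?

No

selmor would need zorxel and valird (R8), but valird is never obtained.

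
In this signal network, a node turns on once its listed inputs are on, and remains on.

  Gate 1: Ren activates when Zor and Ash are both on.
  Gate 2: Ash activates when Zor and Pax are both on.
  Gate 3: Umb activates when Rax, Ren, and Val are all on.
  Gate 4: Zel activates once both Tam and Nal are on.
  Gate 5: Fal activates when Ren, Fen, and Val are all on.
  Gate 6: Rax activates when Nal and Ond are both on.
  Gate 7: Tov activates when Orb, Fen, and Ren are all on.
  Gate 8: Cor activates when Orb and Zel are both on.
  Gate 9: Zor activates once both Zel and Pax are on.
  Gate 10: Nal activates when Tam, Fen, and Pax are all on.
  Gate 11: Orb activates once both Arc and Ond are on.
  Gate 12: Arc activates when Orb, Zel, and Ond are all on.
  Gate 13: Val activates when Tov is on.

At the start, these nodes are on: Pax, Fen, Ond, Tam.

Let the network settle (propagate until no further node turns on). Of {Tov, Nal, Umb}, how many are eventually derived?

1

Tam, Fen, and Pax are on, so Nal activates (Gate 10).
Tov would need Orb, Fen, and Ren (Gate 7), but Orb never turns on.
Nal: reached.
Umb would need Rax, Ren, and Val (Gate 3), but Val never turns on.
Reached: Nal — 1 of the 3.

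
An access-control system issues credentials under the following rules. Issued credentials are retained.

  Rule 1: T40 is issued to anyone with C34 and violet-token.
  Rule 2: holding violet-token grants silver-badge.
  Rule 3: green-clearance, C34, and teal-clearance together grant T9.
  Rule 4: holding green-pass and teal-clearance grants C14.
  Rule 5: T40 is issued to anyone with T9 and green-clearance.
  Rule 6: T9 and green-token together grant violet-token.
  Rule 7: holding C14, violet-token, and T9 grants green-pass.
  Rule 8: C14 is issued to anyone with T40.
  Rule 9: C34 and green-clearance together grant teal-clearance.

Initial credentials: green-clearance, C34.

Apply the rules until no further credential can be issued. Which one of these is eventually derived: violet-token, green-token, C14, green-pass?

Holding C34 and green-clearance grants teal-clearance (Rule 9).
Holding green-clearance, C34, and teal-clearance grants T9 (Rule 3).
Holding T9 and green-clearance grants T40 (Rule 5).
Holding T40 grants C14 (Rule 8).
violet-token would need T9 and green-token (Rule 6), but green-token is never granted. green-pass would need C14, violet-token, and T9 (Rule 7), but violet-token is never granted. No rule produces green-token, and it is not given.

C14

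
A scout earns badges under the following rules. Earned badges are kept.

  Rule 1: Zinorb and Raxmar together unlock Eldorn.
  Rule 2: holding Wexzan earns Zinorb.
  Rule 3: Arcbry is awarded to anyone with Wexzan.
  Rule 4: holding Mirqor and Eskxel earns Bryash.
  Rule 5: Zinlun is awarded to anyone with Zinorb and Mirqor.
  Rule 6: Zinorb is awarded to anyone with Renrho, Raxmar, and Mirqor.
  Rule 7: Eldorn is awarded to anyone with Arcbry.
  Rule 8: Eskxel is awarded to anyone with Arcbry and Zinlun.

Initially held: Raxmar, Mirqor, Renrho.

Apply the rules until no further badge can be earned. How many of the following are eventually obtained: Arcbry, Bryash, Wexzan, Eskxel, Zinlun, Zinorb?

2

With Renrho, Raxmar, and Mirqor, Zinorb is earned (Rule 6).
With Zinorb and Mirqor, Zinlun is earned (Rule 5).
Arcbry would need Wexzan (Rule 3), but Wexzan is never earned.
Bryash would need Mirqor and Eskxel (Rule 4), but Eskxel is never earned.
No rule produces Wexzan, and it is not given.
Eskxel would need Arcbry and Zinlun (Rule 8), but Arcbry is never earned.
Zinlun: reached.
Zinorb: reached.
Reached: Zinlun and Zinorb — 2 of the 6.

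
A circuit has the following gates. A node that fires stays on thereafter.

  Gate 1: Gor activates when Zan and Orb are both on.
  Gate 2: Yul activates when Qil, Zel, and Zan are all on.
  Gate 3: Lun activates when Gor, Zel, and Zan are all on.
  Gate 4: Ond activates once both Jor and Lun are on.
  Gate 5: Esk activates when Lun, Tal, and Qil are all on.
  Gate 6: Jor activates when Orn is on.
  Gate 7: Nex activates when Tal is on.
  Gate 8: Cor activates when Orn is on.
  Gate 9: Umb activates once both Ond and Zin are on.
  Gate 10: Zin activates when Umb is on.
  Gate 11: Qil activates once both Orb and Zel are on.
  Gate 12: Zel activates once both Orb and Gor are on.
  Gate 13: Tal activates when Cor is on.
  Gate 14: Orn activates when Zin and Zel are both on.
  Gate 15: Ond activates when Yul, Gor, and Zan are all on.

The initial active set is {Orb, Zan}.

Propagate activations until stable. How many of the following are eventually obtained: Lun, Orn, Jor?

1

Zan and Orb are on, so Gor activates (Gate 1).
Gate 12: Orb and Gor on → Zel on.
Gor, Zel, and Zan are on, so Lun activates (Gate 3).
Lun: reached.
Orn would need Zin and Zel (Gate 14), but Zin never turns on.
Jor would need Orn (Gate 6), but Orn never turns on.
Reached: Lun — 1 of the 3.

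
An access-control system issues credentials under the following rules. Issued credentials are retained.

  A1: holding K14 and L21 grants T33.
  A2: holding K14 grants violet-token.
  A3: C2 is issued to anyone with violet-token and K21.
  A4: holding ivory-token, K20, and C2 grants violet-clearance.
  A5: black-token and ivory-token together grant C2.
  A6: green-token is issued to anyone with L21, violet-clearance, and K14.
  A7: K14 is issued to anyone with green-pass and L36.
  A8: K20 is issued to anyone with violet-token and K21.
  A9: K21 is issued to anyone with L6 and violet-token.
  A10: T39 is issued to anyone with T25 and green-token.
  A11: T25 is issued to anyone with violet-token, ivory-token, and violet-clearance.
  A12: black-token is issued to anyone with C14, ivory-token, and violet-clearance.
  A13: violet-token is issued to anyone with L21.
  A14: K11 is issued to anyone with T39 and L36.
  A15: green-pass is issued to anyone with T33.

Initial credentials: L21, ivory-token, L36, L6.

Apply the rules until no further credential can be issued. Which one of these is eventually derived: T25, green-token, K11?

T25

Holding L21 grants violet-token (A13).
Holding L6 and violet-token grants K21 (A9).
Holding violet-token and K21 grants K20 (A8).
Holding violet-token and K21 grants C2 (A3).
Holding ivory-token, K20, and C2 grants violet-clearance (A4).
Holding violet-token, ivory-token, and violet-clearance grants T25 (A11).
K11 would need T39 and L36 (A14), but T39 is never granted. green-token would need L21, violet-clearance, and K14 (A6), but K14 is never granted.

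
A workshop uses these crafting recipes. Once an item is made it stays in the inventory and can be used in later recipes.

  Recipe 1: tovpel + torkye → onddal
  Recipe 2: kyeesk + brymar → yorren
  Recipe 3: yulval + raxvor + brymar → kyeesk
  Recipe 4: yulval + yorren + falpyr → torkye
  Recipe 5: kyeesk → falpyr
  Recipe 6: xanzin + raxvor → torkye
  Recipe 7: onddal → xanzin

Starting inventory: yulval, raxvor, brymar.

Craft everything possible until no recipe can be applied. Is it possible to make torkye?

Yes

Using Recipe 3, yulval, raxvor, and brymar make kyeesk.
Using Recipe 2, kyeesk and brymar make yorren.
Using Recipe 5, kyeesk makes falpyr.
yulval + yorren + falpyr → torkye (Recipe 4).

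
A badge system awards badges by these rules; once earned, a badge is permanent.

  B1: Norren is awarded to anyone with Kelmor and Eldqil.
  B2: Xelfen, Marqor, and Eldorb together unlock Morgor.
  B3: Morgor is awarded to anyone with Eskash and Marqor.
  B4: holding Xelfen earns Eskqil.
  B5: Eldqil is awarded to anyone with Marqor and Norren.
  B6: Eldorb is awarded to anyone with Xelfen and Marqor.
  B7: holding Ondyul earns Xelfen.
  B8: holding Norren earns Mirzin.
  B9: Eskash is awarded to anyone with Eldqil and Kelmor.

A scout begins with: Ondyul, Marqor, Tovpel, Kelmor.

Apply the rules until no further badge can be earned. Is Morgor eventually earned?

Yes

With Ondyul, Xelfen is earned (B7).
With Xelfen and Marqor, Eldorb is earned (B6).
With Xelfen, Marqor, and Eldorb, Morgor is earned (B2).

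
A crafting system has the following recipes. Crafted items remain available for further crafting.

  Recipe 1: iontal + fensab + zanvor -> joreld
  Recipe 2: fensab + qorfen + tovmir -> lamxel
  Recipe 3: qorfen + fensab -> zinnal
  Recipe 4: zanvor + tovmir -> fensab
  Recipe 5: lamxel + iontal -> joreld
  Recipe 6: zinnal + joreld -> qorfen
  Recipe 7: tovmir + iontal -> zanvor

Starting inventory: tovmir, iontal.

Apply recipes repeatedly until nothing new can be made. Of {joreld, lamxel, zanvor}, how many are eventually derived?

2

tovmir + iontal -> zanvor (Recipe 7).
Using Recipe 4, zanvor and tovmir make fensab.
iontal + fensab + zanvor -> joreld (Recipe 1).
joreld: reached.
lamxel would need fensab, qorfen, and tovmir (Recipe 2), but qorfen is never obtained.
zanvor: reached.
Reached: joreld and zanvor — 2 of the 3.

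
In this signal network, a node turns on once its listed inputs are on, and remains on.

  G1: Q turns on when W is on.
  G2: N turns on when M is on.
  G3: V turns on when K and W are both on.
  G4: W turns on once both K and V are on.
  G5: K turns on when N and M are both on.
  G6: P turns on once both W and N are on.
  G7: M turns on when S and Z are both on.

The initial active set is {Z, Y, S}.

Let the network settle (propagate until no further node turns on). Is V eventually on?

V would need K and W (G3), but W never turns on.

No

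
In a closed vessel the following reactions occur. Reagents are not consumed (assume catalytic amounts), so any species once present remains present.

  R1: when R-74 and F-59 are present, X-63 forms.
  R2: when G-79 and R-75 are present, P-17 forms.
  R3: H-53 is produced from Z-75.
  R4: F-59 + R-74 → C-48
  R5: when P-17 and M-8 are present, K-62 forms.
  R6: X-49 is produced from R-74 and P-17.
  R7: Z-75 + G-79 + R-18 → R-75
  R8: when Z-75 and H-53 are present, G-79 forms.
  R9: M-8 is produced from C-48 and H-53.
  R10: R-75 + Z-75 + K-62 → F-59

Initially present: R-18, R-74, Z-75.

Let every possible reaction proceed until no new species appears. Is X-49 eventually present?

Yes

Z-75 present → H-53 forms (R3).
Z-75 and H-53 present → G-79 forms (R8).
Z-75, G-79, and R-18 present → R-75 forms (R7).
G-79 and R-75 present → P-17 forms (R2).
R-74 and P-17 present → X-49 forms (R6).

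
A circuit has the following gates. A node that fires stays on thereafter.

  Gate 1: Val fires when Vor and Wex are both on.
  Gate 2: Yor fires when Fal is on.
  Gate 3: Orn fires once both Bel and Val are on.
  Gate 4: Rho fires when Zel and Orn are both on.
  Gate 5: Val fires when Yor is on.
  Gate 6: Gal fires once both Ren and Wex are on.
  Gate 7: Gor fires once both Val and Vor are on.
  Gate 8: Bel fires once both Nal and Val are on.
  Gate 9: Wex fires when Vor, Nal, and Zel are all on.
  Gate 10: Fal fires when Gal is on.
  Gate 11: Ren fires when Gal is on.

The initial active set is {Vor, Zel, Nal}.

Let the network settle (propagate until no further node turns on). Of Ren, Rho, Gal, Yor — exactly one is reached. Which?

Vor, Nal, and Zel are on, so Wex fires (Gate 9).
Gate 1: Vor and Wex on → Val on.
Gate 8: Nal and Val on → Bel on.
Gate 3: Bel and Val on → Orn on.
Gate 4: Zel and Orn on → Rho on.
Yor would need Fal (Gate 2), but Fal never turns on. Gal would need Ren and Wex (Gate 6), but Ren never turns on. Ren would need Gal (Gate 11), but Gal never turns on.

Rho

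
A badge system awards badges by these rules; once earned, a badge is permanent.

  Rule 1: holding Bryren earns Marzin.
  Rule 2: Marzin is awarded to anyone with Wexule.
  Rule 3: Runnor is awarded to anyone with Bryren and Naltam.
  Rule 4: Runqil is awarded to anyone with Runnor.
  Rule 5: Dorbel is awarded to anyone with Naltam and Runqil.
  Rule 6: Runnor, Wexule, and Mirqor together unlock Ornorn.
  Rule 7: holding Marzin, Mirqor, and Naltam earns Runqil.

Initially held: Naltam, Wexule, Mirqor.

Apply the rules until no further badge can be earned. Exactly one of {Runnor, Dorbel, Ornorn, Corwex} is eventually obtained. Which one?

With Wexule, Marzin is earned (Rule 2).
With Marzin, Mirqor, and Naltam, Runqil is earned (Rule 7).
With Naltam and Runqil, Dorbel is earned (Rule 5).
Runnor would need Bryren and Naltam (Rule 3), but Bryren is never earned. Ornorn would need Runnor, Wexule, and Mirqor (Rule 6), but Runnor is never earned. No rule produces Corwex, and it is not given.

Dorbel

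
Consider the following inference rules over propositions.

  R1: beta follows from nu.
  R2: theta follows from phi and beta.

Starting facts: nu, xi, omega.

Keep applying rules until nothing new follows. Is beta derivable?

Yes

From nu, R1 gives beta.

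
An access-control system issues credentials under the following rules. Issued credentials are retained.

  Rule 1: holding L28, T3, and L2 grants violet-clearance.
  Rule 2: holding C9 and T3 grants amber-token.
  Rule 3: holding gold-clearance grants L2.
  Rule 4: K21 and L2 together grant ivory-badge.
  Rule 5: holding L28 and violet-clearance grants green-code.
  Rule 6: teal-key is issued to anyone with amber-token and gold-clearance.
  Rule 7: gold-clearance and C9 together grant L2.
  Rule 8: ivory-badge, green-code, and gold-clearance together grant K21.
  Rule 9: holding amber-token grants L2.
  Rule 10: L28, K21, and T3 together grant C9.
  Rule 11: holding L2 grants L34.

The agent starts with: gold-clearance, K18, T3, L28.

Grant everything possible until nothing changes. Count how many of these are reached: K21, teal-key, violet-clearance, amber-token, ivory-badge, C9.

1

Holding gold-clearance grants L2 (Rule 3).
Holding L28, T3, and L2 grants violet-clearance (Rule 1).
K21 would need ivory-badge, green-code, and gold-clearance (Rule 8), but ivory-badge is never granted.
teal-key would need amber-token and gold-clearance (Rule 6), but amber-token is never granted.
violet-clearance: reached.
amber-token would need C9 and T3 (Rule 2), but C9 is never granted.
ivory-badge would need K21 and L2 (Rule 4), but K21 is never granted.
C9 would need L28, K21, and T3 (Rule 10), but K21 is never granted.
Reached: violet-clearance — 1 of the 6.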